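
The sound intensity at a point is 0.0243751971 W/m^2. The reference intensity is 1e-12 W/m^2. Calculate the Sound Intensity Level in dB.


Given values:
  I = 0.0243751971 W/m^2
  I_ref = 1e-12 W/m^2
Formula: SIL = 10 * log10(I / I_ref)
Compute ratio: I / I_ref = 24375197100
Compute log10: log10(24375197100) = 10.386948
Multiply: SIL = 10 * 10.386948 = 103.87

103.87 dB


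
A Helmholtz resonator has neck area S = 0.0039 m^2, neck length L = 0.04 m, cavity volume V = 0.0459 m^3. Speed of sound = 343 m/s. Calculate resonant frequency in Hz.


Given values:
  S = 0.0039 m^2, L = 0.04 m, V = 0.0459 m^3, c = 343 m/s
Formula: f = (c / (2*pi)) * sqrt(S / (V * L))
Compute V * L = 0.0459 * 0.04 = 0.001836
Compute S / (V * L) = 0.0039 / 0.001836 = 2.1242
Compute sqrt(2.1242) = 1.457464
Compute c / (2*pi) = 343 / 6.283185 = 54.590148
f = 54.590148 * 1.457464 = 79.56

79.56 Hz


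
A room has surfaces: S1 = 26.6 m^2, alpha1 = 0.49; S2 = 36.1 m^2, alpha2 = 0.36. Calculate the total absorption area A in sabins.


Given surfaces:
  Surface 1: 26.6 * 0.49 = 13.034
  Surface 2: 36.1 * 0.36 = 12.996
Formula: A = sum(Si * alpha_i)
A = 13.034 + 12.996
A = 26.03

26.03 sabins


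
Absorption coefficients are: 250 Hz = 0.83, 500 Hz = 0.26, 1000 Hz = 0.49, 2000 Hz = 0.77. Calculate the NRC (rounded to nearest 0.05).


Given values:
  a_250 = 0.83, a_500 = 0.26
  a_1000 = 0.49, a_2000 = 0.77
Formula: NRC = (a250 + a500 + a1000 + a2000) / 4
Sum = 0.83 + 0.26 + 0.49 + 0.77 = 2.35
NRC = 2.35 / 4 = 0.5875
Rounded to nearest 0.05: 0.6

0.6


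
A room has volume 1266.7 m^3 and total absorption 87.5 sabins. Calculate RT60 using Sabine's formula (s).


Given values:
  V = 1266.7 m^3
  A = 87.5 sabins
Formula: RT60 = 0.161 * V / A
Numerator: 0.161 * 1266.7 = 203.9387
RT60 = 203.9387 / 87.5 = 2.331

2.331 s


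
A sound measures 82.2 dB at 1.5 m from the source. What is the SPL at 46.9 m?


Given values:
  SPL1 = 82.2 dB, r1 = 1.5 m, r2 = 46.9 m
Formula: SPL2 = SPL1 - 20 * log10(r2 / r1)
Compute ratio: r2 / r1 = 46.9 / 1.5 = 31.2667
Compute log10: log10(31.2667) = 1.495082
Compute drop: 20 * 1.495082 = 29.9016
SPL2 = 82.2 - 29.9016 = 52.3

52.3 dB


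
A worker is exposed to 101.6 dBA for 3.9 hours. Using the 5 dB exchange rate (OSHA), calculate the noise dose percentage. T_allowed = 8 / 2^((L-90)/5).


Given values:
  L = 101.6 dBA, T = 3.9 hours
Formula: T_allowed = 8 / 2^((L - 90) / 5)
Compute exponent: (101.6 - 90) / 5 = 2.32
Compute 2^(2.32) = 4.993322
T_allowed = 8 / 4.993322 = 1.60214 hours
Dose = (T / T_allowed) * 100
Dose = (3.9 / 1.60214) * 100 = 243.42

243.42 %


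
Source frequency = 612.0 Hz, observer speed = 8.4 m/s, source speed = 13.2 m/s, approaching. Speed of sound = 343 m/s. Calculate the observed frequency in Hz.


Given values:
  f_s = 612.0 Hz, v_o = 8.4 m/s, v_s = 13.2 m/s
  Direction: approaching
Formula: f_o = f_s * (c + v_o) / (c - v_s)
Numerator: c + v_o = 343 + 8.4 = 351.4
Denominator: c - v_s = 343 - 13.2 = 329.8
f_o = 612.0 * 351.4 / 329.8 = 652.08

652.08 Hz


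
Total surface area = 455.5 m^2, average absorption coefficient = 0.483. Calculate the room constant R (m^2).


Given values:
  S = 455.5 m^2, alpha = 0.483
Formula: R = S * alpha / (1 - alpha)
Numerator: 455.5 * 0.483 = 220.0065
Denominator: 1 - 0.483 = 0.517
R = 220.0065 / 0.517 = 425.54

425.54 m^2


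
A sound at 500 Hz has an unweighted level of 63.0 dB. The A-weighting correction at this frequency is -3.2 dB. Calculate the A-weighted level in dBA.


Given values:
  SPL = 63.0 dB
  A-weighting at 500 Hz = -3.2 dB
Formula: L_A = SPL + A_weight
L_A = 63.0 + (-3.2)
L_A = 59.8

59.8 dBA


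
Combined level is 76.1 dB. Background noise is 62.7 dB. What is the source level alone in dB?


Given values:
  L_total = 76.1 dB, L_bg = 62.7 dB
Formula: L_source = 10 * log10(10^(L_total/10) - 10^(L_bg/10))
Convert to linear:
  10^(76.1/10) = 40738027.7804
  10^(62.7/10) = 1862087.1367
Difference: 40738027.7804 - 1862087.1367 = 38875940.6437
L_source = 10 * log10(38875940.6437) = 75.9

75.9 dB


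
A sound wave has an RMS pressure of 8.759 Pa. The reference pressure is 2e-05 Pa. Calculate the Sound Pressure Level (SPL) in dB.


Given values:
  p = 8.759 Pa
  p_ref = 2e-05 Pa
Formula: SPL = 20 * log10(p / p_ref)
Compute ratio: p / p_ref = 8.759 / 2e-05 = 437950
Compute log10: log10(437950) = 5.641425
Multiply: SPL = 20 * 5.641425 = 112.83

112.83 dB


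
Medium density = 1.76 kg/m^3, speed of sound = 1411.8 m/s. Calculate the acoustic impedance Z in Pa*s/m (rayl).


Given values:
  rho = 1.76 kg/m^3
  c = 1411.8 m/s
Formula: Z = rho * c
Z = 1.76 * 1411.8
Z = 2484.77

2484.77 rayl


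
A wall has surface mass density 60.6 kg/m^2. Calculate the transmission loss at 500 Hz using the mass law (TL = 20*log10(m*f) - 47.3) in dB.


Given values:
  m = 60.6 kg/m^2, f = 500 Hz
Formula: TL = 20 * log10(m * f) - 47.3
Compute m * f = 60.6 * 500 = 30300.0
Compute log10(30300.0) = 4.481443
Compute 20 * 4.481443 = 89.6289
TL = 89.6289 - 47.3 = 42.33

42.33 dB


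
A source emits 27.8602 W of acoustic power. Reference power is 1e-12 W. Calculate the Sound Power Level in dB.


Given values:
  W = 27.8602 W
  W_ref = 1e-12 W
Formula: SWL = 10 * log10(W / W_ref)
Compute ratio: W / W_ref = 27860200000000
Compute log10: log10(27860200000000) = 13.444984
Multiply: SWL = 10 * 13.444984 = 134.45

134.45 dB


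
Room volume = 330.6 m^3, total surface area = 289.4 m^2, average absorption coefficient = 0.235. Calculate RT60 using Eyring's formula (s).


Given values:
  V = 330.6 m^3, S = 289.4 m^2, alpha = 0.235
Formula: RT60 = 0.161 * V / (-S * ln(1 - alpha))
Compute ln(1 - 0.235) = ln(0.765) = -0.267879
Denominator: -289.4 * -0.267879 = 77.5242
Numerator: 0.161 * 330.6 = 53.2266
RT60 = 53.2266 / 77.5242 = 0.687

0.687 s


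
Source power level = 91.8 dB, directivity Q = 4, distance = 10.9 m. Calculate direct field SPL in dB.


Given values:
  Lw = 91.8 dB, Q = 4, r = 10.9 m
Formula: SPL = Lw + 10 * log10(Q / (4 * pi * r^2))
Compute 4 * pi * r^2 = 4 * pi * 10.9^2 = 1493.0105
Compute Q / denom = 4 / 1493.0105 = 0.00267915
Compute 10 * log10(0.00267915) = -25.72
SPL = 91.8 + (-25.72) = 66.08

66.08 dB


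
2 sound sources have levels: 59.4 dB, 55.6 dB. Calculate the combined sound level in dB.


Formula: L_total = 10 * log10( sum(10^(Li/10)) )
  Source 1: 10^(59.4/10) = 870963.59
  Source 2: 10^(55.6/10) = 363078.0548
Sum of linear values = 1234041.6448
L_total = 10 * log10(1234041.6448) = 60.91

60.91 dB


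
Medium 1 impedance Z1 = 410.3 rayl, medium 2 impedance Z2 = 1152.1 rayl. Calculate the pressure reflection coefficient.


Given values:
  Z1 = 410.3 rayl, Z2 = 1152.1 rayl
Formula: R = (Z2 - Z1) / (Z2 + Z1)
Numerator: Z2 - Z1 = 1152.1 - 410.3 = 741.8
Denominator: Z2 + Z1 = 1152.1 + 410.3 = 1562.4
R = 741.8 / 1562.4 = 0.4748

0.4748


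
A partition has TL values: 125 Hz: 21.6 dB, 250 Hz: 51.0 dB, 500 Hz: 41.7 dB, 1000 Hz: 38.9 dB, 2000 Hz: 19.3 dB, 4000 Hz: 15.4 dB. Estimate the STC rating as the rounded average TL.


Given TL values at each frequency:
  125 Hz: 21.6 dB
  250 Hz: 51.0 dB
  500 Hz: 41.7 dB
  1000 Hz: 38.9 dB
  2000 Hz: 19.3 dB
  4000 Hz: 15.4 dB
Formula: STC ~ round(average of TL values)
Sum = 21.6 + 51.0 + 41.7 + 38.9 + 19.3 + 15.4 = 187.9
Average = 187.9 / 6 = 31.32
Rounded: 31

31


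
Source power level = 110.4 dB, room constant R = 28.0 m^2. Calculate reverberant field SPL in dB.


Given values:
  Lw = 110.4 dB, R = 28.0 m^2
Formula: SPL = Lw + 10 * log10(4 / R)
Compute 4 / R = 4 / 28.0 = 0.142857
Compute 10 * log10(0.142857) = -8.451
SPL = 110.4 + (-8.451) = 101.95

101.95 dB


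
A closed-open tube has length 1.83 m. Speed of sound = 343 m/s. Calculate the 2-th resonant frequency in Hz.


Given values:
  Tube type: closed-open, L = 1.83 m, c = 343 m/s, n = 2
Formula: f_n = (2n - 1) * c / (4 * L)
Compute 2n - 1 = 2*2 - 1 = 3
Compute 4 * L = 4 * 1.83 = 7.32
f = 3 * 343 / 7.32
f = 140.57

140.57 Hz


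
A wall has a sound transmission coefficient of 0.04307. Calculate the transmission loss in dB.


Given values:
  tau = 0.04307
Formula: TL = 10 * log10(1 / tau)
Compute 1 / tau = 1 / 0.04307 = 23.218
Compute log10(23.218) = 1.365825
TL = 10 * 1.365825 = 13.66

13.66 dB


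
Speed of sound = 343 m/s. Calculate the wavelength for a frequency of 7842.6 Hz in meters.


Given values:
  c = 343 m/s, f = 7842.6 Hz
Formula: lambda = c / f
lambda = 343 / 7842.6
lambda = 0.0437

0.0437 m


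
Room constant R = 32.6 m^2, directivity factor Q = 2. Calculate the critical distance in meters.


Given values:
  R = 32.6 m^2, Q = 2
Formula: d_c = 0.141 * sqrt(Q * R)
Compute Q * R = 2 * 32.6 = 65.2
Compute sqrt(65.2) = 8.0747
d_c = 0.141 * 8.0747 = 1.139

1.139 m


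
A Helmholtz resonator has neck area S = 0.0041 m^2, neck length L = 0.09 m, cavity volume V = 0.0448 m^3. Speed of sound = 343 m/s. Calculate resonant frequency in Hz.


Given values:
  S = 0.0041 m^2, L = 0.09 m, V = 0.0448 m^3, c = 343 m/s
Formula: f = (c / (2*pi)) * sqrt(S / (V * L))
Compute V * L = 0.0448 * 0.09 = 0.004032
Compute S / (V * L) = 0.0041 / 0.004032 = 1.0169
Compute sqrt(1.0169) = 1.008415
Compute c / (2*pi) = 343 / 6.283185 = 54.590148
f = 54.590148 * 1.008415 = 55.05

55.05 Hz


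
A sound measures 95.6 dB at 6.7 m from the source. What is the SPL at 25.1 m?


Given values:
  SPL1 = 95.6 dB, r1 = 6.7 m, r2 = 25.1 m
Formula: SPL2 = SPL1 - 20 * log10(r2 / r1)
Compute ratio: r2 / r1 = 25.1 / 6.7 = 3.7463
Compute log10: log10(3.7463) = 0.573603
Compute drop: 20 * 0.573603 = 11.4721
SPL2 = 95.6 - 11.4721 = 84.13

84.13 dB


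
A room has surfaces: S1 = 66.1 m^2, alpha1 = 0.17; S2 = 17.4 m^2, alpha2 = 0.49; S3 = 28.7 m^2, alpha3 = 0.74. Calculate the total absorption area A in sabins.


Given surfaces:
  Surface 1: 66.1 * 0.17 = 11.237
  Surface 2: 17.4 * 0.49 = 8.526
  Surface 3: 28.7 * 0.74 = 21.238
Formula: A = sum(Si * alpha_i)
A = 11.237 + 8.526 + 21.238
A = 41.0

41.0 sabins


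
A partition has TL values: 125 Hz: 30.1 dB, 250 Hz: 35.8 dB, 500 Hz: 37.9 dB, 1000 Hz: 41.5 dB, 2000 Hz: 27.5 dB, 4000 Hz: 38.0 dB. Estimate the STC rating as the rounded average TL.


Given TL values at each frequency:
  125 Hz: 30.1 dB
  250 Hz: 35.8 dB
  500 Hz: 37.9 dB
  1000 Hz: 41.5 dB
  2000 Hz: 27.5 dB
  4000 Hz: 38.0 dB
Formula: STC ~ round(average of TL values)
Sum = 30.1 + 35.8 + 37.9 + 41.5 + 27.5 + 38.0 = 210.8
Average = 210.8 / 6 = 35.13
Rounded: 35

35


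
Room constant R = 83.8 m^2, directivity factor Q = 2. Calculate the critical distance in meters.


Given values:
  R = 83.8 m^2, Q = 2
Formula: d_c = 0.141 * sqrt(Q * R)
Compute Q * R = 2 * 83.8 = 167.6
Compute sqrt(167.6) = 12.946
d_c = 0.141 * 12.946 = 1.825

1.825 m


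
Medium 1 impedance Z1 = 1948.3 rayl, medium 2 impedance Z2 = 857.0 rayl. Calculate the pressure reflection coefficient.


Given values:
  Z1 = 1948.3 rayl, Z2 = 857.0 rayl
Formula: R = (Z2 - Z1) / (Z2 + Z1)
Numerator: Z2 - Z1 = 857.0 - 1948.3 = -1091.3
Denominator: Z2 + Z1 = 857.0 + 1948.3 = 2805.3
R = -1091.3 / 2805.3 = -0.389

-0.389


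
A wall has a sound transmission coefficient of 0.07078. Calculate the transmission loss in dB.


Given values:
  tau = 0.07078
Formula: TL = 10 * log10(1 / tau)
Compute 1 / tau = 1 / 0.07078 = 14.1283
Compute log10(14.1283) = 1.15009
TL = 10 * 1.15009 = 11.5

11.5 dB


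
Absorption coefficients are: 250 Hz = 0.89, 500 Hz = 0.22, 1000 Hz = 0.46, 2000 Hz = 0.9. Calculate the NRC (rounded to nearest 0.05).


Given values:
  a_250 = 0.89, a_500 = 0.22
  a_1000 = 0.46, a_2000 = 0.9
Formula: NRC = (a250 + a500 + a1000 + a2000) / 4
Sum = 0.89 + 0.22 + 0.46 + 0.9 = 2.47
NRC = 2.47 / 4 = 0.6175
Rounded to nearest 0.05: 0.6

0.6


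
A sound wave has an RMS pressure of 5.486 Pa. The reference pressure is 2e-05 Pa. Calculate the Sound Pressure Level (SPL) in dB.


Given values:
  p = 5.486 Pa
  p_ref = 2e-05 Pa
Formula: SPL = 20 * log10(p / p_ref)
Compute ratio: p / p_ref = 5.486 / 2e-05 = 274300
Compute log10: log10(274300) = 5.438226
Multiply: SPL = 20 * 5.438226 = 108.76

108.76 dB


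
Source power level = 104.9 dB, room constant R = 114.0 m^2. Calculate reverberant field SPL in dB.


Given values:
  Lw = 104.9 dB, R = 114.0 m^2
Formula: SPL = Lw + 10 * log10(4 / R)
Compute 4 / R = 4 / 114.0 = 0.035088
Compute 10 * log10(0.035088) = -14.5484
SPL = 104.9 + (-14.5484) = 90.35

90.35 dB


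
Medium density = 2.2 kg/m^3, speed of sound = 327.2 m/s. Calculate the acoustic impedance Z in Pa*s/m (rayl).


Given values:
  rho = 2.2 kg/m^3
  c = 327.2 m/s
Formula: Z = rho * c
Z = 2.2 * 327.2
Z = 719.84

719.84 rayl


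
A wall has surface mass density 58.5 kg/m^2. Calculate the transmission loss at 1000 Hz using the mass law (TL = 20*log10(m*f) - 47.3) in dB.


Given values:
  m = 58.5 kg/m^2, f = 1000 Hz
Formula: TL = 20 * log10(m * f) - 47.3
Compute m * f = 58.5 * 1000 = 58500.0
Compute log10(58500.0) = 4.767156
Compute 20 * 4.767156 = 95.3431
TL = 95.3431 - 47.3 = 48.04

48.04 dB


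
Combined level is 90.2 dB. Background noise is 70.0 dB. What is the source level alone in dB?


Given values:
  L_total = 90.2 dB, L_bg = 70.0 dB
Formula: L_source = 10 * log10(10^(L_total/10) - 10^(L_bg/10))
Convert to linear:
  10^(90.2/10) = 1047128548.0509
  10^(70.0/10) = 10000000.0
Difference: 1047128548.0509 - 10000000.0 = 1037128548.0509
L_source = 10 * log10(1037128548.0509) = 90.16

90.16 dB


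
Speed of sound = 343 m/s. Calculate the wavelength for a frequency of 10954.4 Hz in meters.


Given values:
  c = 343 m/s, f = 10954.4 Hz
Formula: lambda = c / f
lambda = 343 / 10954.4
lambda = 0.0313

0.0313 m


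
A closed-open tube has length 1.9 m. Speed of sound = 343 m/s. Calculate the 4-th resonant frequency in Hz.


Given values:
  Tube type: closed-open, L = 1.9 m, c = 343 m/s, n = 4
Formula: f_n = (2n - 1) * c / (4 * L)
Compute 2n - 1 = 2*4 - 1 = 7
Compute 4 * L = 4 * 1.9 = 7.6
f = 7 * 343 / 7.6
f = 315.92

315.92 Hz


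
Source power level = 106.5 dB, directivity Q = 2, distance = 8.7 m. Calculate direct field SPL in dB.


Given values:
  Lw = 106.5 dB, Q = 2, r = 8.7 m
Formula: SPL = Lw + 10 * log10(Q / (4 * pi * r^2))
Compute 4 * pi * r^2 = 4 * pi * 8.7^2 = 951.1486
Compute Q / denom = 2 / 951.1486 = 0.00210272
Compute 10 * log10(0.00210272) = -26.7722
SPL = 106.5 + (-26.7722) = 79.73

79.73 dB


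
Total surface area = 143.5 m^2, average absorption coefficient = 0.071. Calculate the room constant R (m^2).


Given values:
  S = 143.5 m^2, alpha = 0.071
Formula: R = S * alpha / (1 - alpha)
Numerator: 143.5 * 0.071 = 10.1885
Denominator: 1 - 0.071 = 0.929
R = 10.1885 / 0.929 = 10.97

10.97 m^2


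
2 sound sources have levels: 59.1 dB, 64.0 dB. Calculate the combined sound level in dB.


Formula: L_total = 10 * log10( sum(10^(Li/10)) )
  Source 1: 10^(59.1/10) = 812830.5162
  Source 2: 10^(64.0/10) = 2511886.4315
Sum of linear values = 3324716.9477
L_total = 10 * log10(3324716.9477) = 65.22

65.22 dB


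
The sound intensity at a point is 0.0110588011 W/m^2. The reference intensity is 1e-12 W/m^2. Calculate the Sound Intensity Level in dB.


Given values:
  I = 0.0110588011 W/m^2
  I_ref = 1e-12 W/m^2
Formula: SIL = 10 * log10(I / I_ref)
Compute ratio: I / I_ref = 11058801100
Compute log10: log10(11058801100) = 10.043708
Multiply: SIL = 10 * 10.043708 = 100.44

100.44 dB


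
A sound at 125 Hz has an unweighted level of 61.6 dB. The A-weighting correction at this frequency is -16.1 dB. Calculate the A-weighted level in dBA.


Given values:
  SPL = 61.6 dB
  A-weighting at 125 Hz = -16.1 dB
Formula: L_A = SPL + A_weight
L_A = 61.6 + (-16.1)
L_A = 45.5

45.5 dBA


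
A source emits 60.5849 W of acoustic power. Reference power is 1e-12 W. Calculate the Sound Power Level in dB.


Given values:
  W = 60.5849 W
  W_ref = 1e-12 W
Formula: SWL = 10 * log10(W / W_ref)
Compute ratio: W / W_ref = 60584900000000
Compute log10: log10(60584900000000) = 13.782364
Multiply: SWL = 10 * 13.782364 = 137.82

137.82 dB


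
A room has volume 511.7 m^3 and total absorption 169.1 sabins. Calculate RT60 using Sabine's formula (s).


Given values:
  V = 511.7 m^3
  A = 169.1 sabins
Formula: RT60 = 0.161 * V / A
Numerator: 0.161 * 511.7 = 82.3837
RT60 = 82.3837 / 169.1 = 0.487

0.487 s


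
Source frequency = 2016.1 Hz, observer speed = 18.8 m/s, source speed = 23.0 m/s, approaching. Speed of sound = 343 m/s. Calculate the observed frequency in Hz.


Given values:
  f_s = 2016.1 Hz, v_o = 18.8 m/s, v_s = 23.0 m/s
  Direction: approaching
Formula: f_o = f_s * (c + v_o) / (c - v_s)
Numerator: c + v_o = 343 + 18.8 = 361.8
Denominator: c - v_s = 343 - 23.0 = 320.0
f_o = 2016.1 * 361.8 / 320.0 = 2279.45

2279.45 Hz


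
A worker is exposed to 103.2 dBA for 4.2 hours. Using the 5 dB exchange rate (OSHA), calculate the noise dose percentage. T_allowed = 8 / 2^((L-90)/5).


Given values:
  L = 103.2 dBA, T = 4.2 hours
Formula: T_allowed = 8 / 2^((L - 90) / 5)
Compute exponent: (103.2 - 90) / 5 = 2.64
Compute 2^(2.64) = 6.233317
T_allowed = 8 / 6.233317 = 1.283426 hours
Dose = (T / T_allowed) * 100
Dose = (4.2 / 1.283426) * 100 = 327.25

327.25 %


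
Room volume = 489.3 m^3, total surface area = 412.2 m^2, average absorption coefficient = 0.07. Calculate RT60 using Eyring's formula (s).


Given values:
  V = 489.3 m^3, S = 412.2 m^2, alpha = 0.07
Formula: RT60 = 0.161 * V / (-S * ln(1 - alpha))
Compute ln(1 - 0.07) = ln(0.93) = -0.072571
Denominator: -412.2 * -0.072571 = 29.9138
Numerator: 0.161 * 489.3 = 78.7773
RT60 = 78.7773 / 29.9138 = 2.633

2.633 s


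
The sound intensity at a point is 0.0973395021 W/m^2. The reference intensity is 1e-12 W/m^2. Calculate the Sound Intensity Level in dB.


Given values:
  I = 0.0973395021 W/m^2
  I_ref = 1e-12 W/m^2
Formula: SIL = 10 * log10(I / I_ref)
Compute ratio: I / I_ref = 97339502100
Compute log10: log10(97339502100) = 10.988289
Multiply: SIL = 10 * 10.988289 = 109.88

109.88 dB


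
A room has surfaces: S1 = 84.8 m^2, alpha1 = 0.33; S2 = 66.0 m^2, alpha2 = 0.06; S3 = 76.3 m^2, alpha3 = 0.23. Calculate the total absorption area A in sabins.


Given surfaces:
  Surface 1: 84.8 * 0.33 = 27.984
  Surface 2: 66.0 * 0.06 = 3.96
  Surface 3: 76.3 * 0.23 = 17.549
Formula: A = sum(Si * alpha_i)
A = 27.984 + 3.96 + 17.549
A = 49.49

49.49 sabins


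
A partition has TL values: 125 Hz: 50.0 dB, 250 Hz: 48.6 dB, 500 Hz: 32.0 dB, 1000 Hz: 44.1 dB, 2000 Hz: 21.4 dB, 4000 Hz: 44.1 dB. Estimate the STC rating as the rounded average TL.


Given TL values at each frequency:
  125 Hz: 50.0 dB
  250 Hz: 48.6 dB
  500 Hz: 32.0 dB
  1000 Hz: 44.1 dB
  2000 Hz: 21.4 dB
  4000 Hz: 44.1 dB
Formula: STC ~ round(average of TL values)
Sum = 50.0 + 48.6 + 32.0 + 44.1 + 21.4 + 44.1 = 240.2
Average = 240.2 / 6 = 40.03
Rounded: 40

40


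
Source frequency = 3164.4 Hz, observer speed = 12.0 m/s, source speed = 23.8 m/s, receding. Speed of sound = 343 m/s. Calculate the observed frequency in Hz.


Given values:
  f_s = 3164.4 Hz, v_o = 12.0 m/s, v_s = 23.8 m/s
  Direction: receding
Formula: f_o = f_s * (c - v_o) / (c + v_s)
Numerator: c - v_o = 343 - 12.0 = 331.0
Denominator: c + v_s = 343 + 23.8 = 366.8
f_o = 3164.4 * 331.0 / 366.8 = 2855.55

2855.55 Hz


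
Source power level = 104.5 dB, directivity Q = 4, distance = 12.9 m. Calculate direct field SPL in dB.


Given values:
  Lw = 104.5 dB, Q = 4, r = 12.9 m
Formula: SPL = Lw + 10 * log10(Q / (4 * pi * r^2))
Compute 4 * pi * r^2 = 4 * pi * 12.9^2 = 2091.1697
Compute Q / denom = 4 / 2091.1697 = 0.00191281
Compute 10 * log10(0.00191281) = -27.1833
SPL = 104.5 + (-27.1833) = 77.32

77.32 dB


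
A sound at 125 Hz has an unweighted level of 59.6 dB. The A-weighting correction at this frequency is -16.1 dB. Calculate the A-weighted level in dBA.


Given values:
  SPL = 59.6 dB
  A-weighting at 125 Hz = -16.1 dB
Formula: L_A = SPL + A_weight
L_A = 59.6 + (-16.1)
L_A = 43.5

43.5 dBA


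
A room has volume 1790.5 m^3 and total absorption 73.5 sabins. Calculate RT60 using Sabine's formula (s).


Given values:
  V = 1790.5 m^3
  A = 73.5 sabins
Formula: RT60 = 0.161 * V / A
Numerator: 0.161 * 1790.5 = 288.2705
RT60 = 288.2705 / 73.5 = 3.922

3.922 s


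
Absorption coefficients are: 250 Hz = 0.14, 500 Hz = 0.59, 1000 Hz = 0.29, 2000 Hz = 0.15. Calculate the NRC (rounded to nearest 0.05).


Given values:
  a_250 = 0.14, a_500 = 0.59
  a_1000 = 0.29, a_2000 = 0.15
Formula: NRC = (a250 + a500 + a1000 + a2000) / 4
Sum = 0.14 + 0.59 + 0.29 + 0.15 = 1.17
NRC = 1.17 / 4 = 0.2925
Rounded to nearest 0.05: 0.3

0.3


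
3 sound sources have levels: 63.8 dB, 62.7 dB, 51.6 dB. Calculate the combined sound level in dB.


Formula: L_total = 10 * log10( sum(10^(Li/10)) )
  Source 1: 10^(63.8/10) = 2398832.919
  Source 2: 10^(62.7/10) = 1862087.1367
  Source 3: 10^(51.6/10) = 144543.9771
Sum of linear values = 4405464.0328
L_total = 10 * log10(4405464.0328) = 66.44

66.44 dB


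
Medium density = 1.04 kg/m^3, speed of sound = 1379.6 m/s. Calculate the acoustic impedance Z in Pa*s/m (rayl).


Given values:
  rho = 1.04 kg/m^3
  c = 1379.6 m/s
Formula: Z = rho * c
Z = 1.04 * 1379.6
Z = 1434.78

1434.78 rayl


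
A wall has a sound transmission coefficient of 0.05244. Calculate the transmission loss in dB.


Given values:
  tau = 0.05244
Formula: TL = 10 * log10(1 / tau)
Compute 1 / tau = 1 / 0.05244 = 19.0694
Compute log10(19.0694) = 1.280337
TL = 10 * 1.280337 = 12.8

12.8 dB


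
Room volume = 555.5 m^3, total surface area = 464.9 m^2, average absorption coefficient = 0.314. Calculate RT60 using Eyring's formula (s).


Given values:
  V = 555.5 m^3, S = 464.9 m^2, alpha = 0.314
Formula: RT60 = 0.161 * V / (-S * ln(1 - alpha))
Compute ln(1 - 0.314) = ln(0.686) = -0.376878
Denominator: -464.9 * -0.376878 = 175.2106
Numerator: 0.161 * 555.5 = 89.4355
RT60 = 89.4355 / 175.2106 = 0.51

0.51 s


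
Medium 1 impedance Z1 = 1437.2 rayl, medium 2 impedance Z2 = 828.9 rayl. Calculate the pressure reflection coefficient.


Given values:
  Z1 = 1437.2 rayl, Z2 = 828.9 rayl
Formula: R = (Z2 - Z1) / (Z2 + Z1)
Numerator: Z2 - Z1 = 828.9 - 1437.2 = -608.3
Denominator: Z2 + Z1 = 828.9 + 1437.2 = 2266.1
R = -608.3 / 2266.1 = -0.2684

-0.2684


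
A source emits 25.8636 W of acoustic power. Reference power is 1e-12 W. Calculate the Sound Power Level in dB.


Given values:
  W = 25.8636 W
  W_ref = 1e-12 W
Formula: SWL = 10 * log10(W / W_ref)
Compute ratio: W / W_ref = 25863600000000
Compute log10: log10(25863600000000) = 13.412689
Multiply: SWL = 10 * 13.412689 = 134.13

134.13 dB


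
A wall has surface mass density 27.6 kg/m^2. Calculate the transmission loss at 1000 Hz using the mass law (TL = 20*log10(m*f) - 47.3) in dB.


Given values:
  m = 27.6 kg/m^2, f = 1000 Hz
Formula: TL = 20 * log10(m * f) - 47.3
Compute m * f = 27.6 * 1000 = 27600.0
Compute log10(27600.0) = 4.440909
Compute 20 * 4.440909 = 88.8182
TL = 88.8182 - 47.3 = 41.52

41.52 dB


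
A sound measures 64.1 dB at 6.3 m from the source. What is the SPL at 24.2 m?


Given values:
  SPL1 = 64.1 dB, r1 = 6.3 m, r2 = 24.2 m
Formula: SPL2 = SPL1 - 20 * log10(r2 / r1)
Compute ratio: r2 / r1 = 24.2 / 6.3 = 3.8413
Compute log10: log10(3.8413) = 0.584478
Compute drop: 20 * 0.584478 = 11.6896
SPL2 = 64.1 - 11.6896 = 52.41

52.41 dB


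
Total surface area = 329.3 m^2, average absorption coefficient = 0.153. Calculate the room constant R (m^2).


Given values:
  S = 329.3 m^2, alpha = 0.153
Formula: R = S * alpha / (1 - alpha)
Numerator: 329.3 * 0.153 = 50.3829
Denominator: 1 - 0.153 = 0.847
R = 50.3829 / 0.847 = 59.48

59.48 m^2


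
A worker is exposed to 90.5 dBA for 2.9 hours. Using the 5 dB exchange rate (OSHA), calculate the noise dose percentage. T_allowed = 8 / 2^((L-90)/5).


Given values:
  L = 90.5 dBA, T = 2.9 hours
Formula: T_allowed = 8 / 2^((L - 90) / 5)
Compute exponent: (90.5 - 90) / 5 = 0.1
Compute 2^(0.1) = 1.071773
T_allowed = 8 / 1.071773 = 7.464267 hours
Dose = (T / T_allowed) * 100
Dose = (2.9 / 7.464267) * 100 = 38.85

38.85 %


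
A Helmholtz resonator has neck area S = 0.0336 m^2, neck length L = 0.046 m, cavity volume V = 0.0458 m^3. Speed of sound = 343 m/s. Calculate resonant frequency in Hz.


Given values:
  S = 0.0336 m^2, L = 0.046 m, V = 0.0458 m^3, c = 343 m/s
Formula: f = (c / (2*pi)) * sqrt(S / (V * L))
Compute V * L = 0.0458 * 0.046 = 0.0021068
Compute S / (V * L) = 0.0336 / 0.0021068 = 15.9484
Compute sqrt(15.9484) = 3.993545
Compute c / (2*pi) = 343 / 6.283185 = 54.590148
f = 54.590148 * 3.993545 = 218.01

218.01 Hz


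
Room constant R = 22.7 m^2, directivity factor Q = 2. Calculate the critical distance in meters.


Given values:
  R = 22.7 m^2, Q = 2
Formula: d_c = 0.141 * sqrt(Q * R)
Compute Q * R = 2 * 22.7 = 45.4
Compute sqrt(45.4) = 6.738
d_c = 0.141 * 6.738 = 0.95

0.95 m


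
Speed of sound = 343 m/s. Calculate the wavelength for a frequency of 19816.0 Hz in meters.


Given values:
  c = 343 m/s, f = 19816.0 Hz
Formula: lambda = c / f
lambda = 343 / 19816.0
lambda = 0.0173

0.0173 m


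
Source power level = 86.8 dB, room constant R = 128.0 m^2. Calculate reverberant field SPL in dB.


Given values:
  Lw = 86.8 dB, R = 128.0 m^2
Formula: SPL = Lw + 10 * log10(4 / R)
Compute 4 / R = 4 / 128.0 = 0.03125
Compute 10 * log10(0.03125) = -15.0515
SPL = 86.8 + (-15.0515) = 71.75

71.75 dB


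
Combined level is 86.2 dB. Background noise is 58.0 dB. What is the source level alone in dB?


Given values:
  L_total = 86.2 dB, L_bg = 58.0 dB
Formula: L_source = 10 * log10(10^(L_total/10) - 10^(L_bg/10))
Convert to linear:
  10^(86.2/10) = 416869383.4703
  10^(58.0/10) = 630957.3445
Difference: 416869383.4703 - 630957.3445 = 416238426.1258
L_source = 10 * log10(416238426.1258) = 86.19

86.19 dB


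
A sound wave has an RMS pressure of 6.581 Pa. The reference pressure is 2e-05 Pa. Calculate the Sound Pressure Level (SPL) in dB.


Given values:
  p = 6.581 Pa
  p_ref = 2e-05 Pa
Formula: SPL = 20 * log10(p / p_ref)
Compute ratio: p / p_ref = 6.581 / 2e-05 = 329050
Compute log10: log10(329050) = 5.517262
Multiply: SPL = 20 * 5.517262 = 110.35

110.35 dB


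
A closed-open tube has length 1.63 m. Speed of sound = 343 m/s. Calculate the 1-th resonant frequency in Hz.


Given values:
  Tube type: closed-open, L = 1.63 m, c = 343 m/s, n = 1
Formula: f_n = (2n - 1) * c / (4 * L)
Compute 2n - 1 = 2*1 - 1 = 1
Compute 4 * L = 4 * 1.63 = 6.52
f = 1 * 343 / 6.52
f = 52.61

52.61 Hz


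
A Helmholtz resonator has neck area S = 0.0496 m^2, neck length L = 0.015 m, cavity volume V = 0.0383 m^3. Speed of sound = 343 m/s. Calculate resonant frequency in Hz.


Given values:
  S = 0.0496 m^2, L = 0.015 m, V = 0.0383 m^3, c = 343 m/s
Formula: f = (c / (2*pi)) * sqrt(S / (V * L))
Compute V * L = 0.0383 * 0.015 = 0.0005745
Compute S / (V * L) = 0.0496 / 0.0005745 = 86.3359
Compute sqrt(86.3359) = 9.291711
Compute c / (2*pi) = 343 / 6.283185 = 54.590148
f = 54.590148 * 9.291711 = 507.24

507.24 Hz


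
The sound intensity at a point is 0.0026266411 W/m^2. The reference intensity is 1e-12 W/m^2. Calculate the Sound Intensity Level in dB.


Given values:
  I = 0.0026266411 W/m^2
  I_ref = 1e-12 W/m^2
Formula: SIL = 10 * log10(I / I_ref)
Compute ratio: I / I_ref = 2626641100
Compute log10: log10(2626641100) = 9.419401
Multiply: SIL = 10 * 9.419401 = 94.19

94.19 dB


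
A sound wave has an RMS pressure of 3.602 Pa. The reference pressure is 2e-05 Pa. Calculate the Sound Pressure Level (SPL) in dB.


Given values:
  p = 3.602 Pa
  p_ref = 2e-05 Pa
Formula: SPL = 20 * log10(p / p_ref)
Compute ratio: p / p_ref = 3.602 / 2e-05 = 180100
Compute log10: log10(180100) = 5.255514
Multiply: SPL = 20 * 5.255514 = 105.11

105.11 dB


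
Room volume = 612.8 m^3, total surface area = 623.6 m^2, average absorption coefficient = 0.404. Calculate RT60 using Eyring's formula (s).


Given values:
  V = 612.8 m^3, S = 623.6 m^2, alpha = 0.404
Formula: RT60 = 0.161 * V / (-S * ln(1 - alpha))
Compute ln(1 - 0.404) = ln(0.596) = -0.517515
Denominator: -623.6 * -0.517515 = 322.7224
Numerator: 0.161 * 612.8 = 98.6608
RT60 = 98.6608 / 322.7224 = 0.306

0.306 s


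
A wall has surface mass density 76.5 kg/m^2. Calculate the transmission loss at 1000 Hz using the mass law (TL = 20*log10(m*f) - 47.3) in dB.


Given values:
  m = 76.5 kg/m^2, f = 1000 Hz
Formula: TL = 20 * log10(m * f) - 47.3
Compute m * f = 76.5 * 1000 = 76500.0
Compute log10(76500.0) = 4.883661
Compute 20 * 4.883661 = 97.6732
TL = 97.6732 - 47.3 = 50.37

50.37 dB


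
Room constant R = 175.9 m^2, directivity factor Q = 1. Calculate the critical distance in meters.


Given values:
  R = 175.9 m^2, Q = 1
Formula: d_c = 0.141 * sqrt(Q * R)
Compute Q * R = 1 * 175.9 = 175.9
Compute sqrt(175.9) = 13.2627
d_c = 0.141 * 13.2627 = 1.87

1.87 m


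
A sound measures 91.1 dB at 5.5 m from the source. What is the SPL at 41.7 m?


Given values:
  SPL1 = 91.1 dB, r1 = 5.5 m, r2 = 41.7 m
Formula: SPL2 = SPL1 - 20 * log10(r2 / r1)
Compute ratio: r2 / r1 = 41.7 / 5.5 = 7.5818
Compute log10: log10(7.5818) = 0.879772
Compute drop: 20 * 0.879772 = 17.5954
SPL2 = 91.1 - 17.5954 = 73.5

73.5 dB


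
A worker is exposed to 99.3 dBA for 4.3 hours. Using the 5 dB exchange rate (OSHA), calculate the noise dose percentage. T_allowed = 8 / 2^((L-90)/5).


Given values:
  L = 99.3 dBA, T = 4.3 hours
Formula: T_allowed = 8 / 2^((L - 90) / 5)
Compute exponent: (99.3 - 90) / 5 = 1.86
Compute 2^(1.86) = 3.630077
T_allowed = 8 / 3.630077 = 2.20381 hours
Dose = (T / T_allowed) * 100
Dose = (4.3 / 2.20381) * 100 = 195.12

195.12 %


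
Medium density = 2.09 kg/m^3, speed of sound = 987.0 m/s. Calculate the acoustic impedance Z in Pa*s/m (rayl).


Given values:
  rho = 2.09 kg/m^3
  c = 987.0 m/s
Formula: Z = rho * c
Z = 2.09 * 987.0
Z = 2062.83

2062.83 rayl


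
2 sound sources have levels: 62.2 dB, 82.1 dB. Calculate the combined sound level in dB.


Formula: L_total = 10 * log10( sum(10^(Li/10)) )
  Source 1: 10^(62.2/10) = 1659586.9074
  Source 2: 10^(82.1/10) = 162181009.7359
Sum of linear values = 163840596.6433
L_total = 10 * log10(163840596.6433) = 82.14

82.14 dB


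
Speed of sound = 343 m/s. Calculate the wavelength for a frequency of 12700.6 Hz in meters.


Given values:
  c = 343 m/s, f = 12700.6 Hz
Formula: lambda = c / f
lambda = 343 / 12700.6
lambda = 0.027

0.027 m


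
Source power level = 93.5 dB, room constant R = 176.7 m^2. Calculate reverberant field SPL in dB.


Given values:
  Lw = 93.5 dB, R = 176.7 m^2
Formula: SPL = Lw + 10 * log10(4 / R)
Compute 4 / R = 4 / 176.7 = 0.022637
Compute 10 * log10(0.022637) = -16.4518
SPL = 93.5 + (-16.4518) = 77.05

77.05 dB


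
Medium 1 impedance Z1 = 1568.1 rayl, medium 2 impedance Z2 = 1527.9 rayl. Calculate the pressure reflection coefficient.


Given values:
  Z1 = 1568.1 rayl, Z2 = 1527.9 rayl
Formula: R = (Z2 - Z1) / (Z2 + Z1)
Numerator: Z2 - Z1 = 1527.9 - 1568.1 = -40.2
Denominator: Z2 + Z1 = 1527.9 + 1568.1 = 3096.0
R = -40.2 / 3096.0 = -0.013

-0.013


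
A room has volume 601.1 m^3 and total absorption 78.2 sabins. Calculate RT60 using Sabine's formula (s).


Given values:
  V = 601.1 m^3
  A = 78.2 sabins
Formula: RT60 = 0.161 * V / A
Numerator: 0.161 * 601.1 = 96.7771
RT60 = 96.7771 / 78.2 = 1.238

1.238 s


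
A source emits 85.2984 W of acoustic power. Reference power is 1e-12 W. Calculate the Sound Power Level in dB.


Given values:
  W = 85.2984 W
  W_ref = 1e-12 W
Formula: SWL = 10 * log10(W / W_ref)
Compute ratio: W / W_ref = 85298400000000
Compute log10: log10(85298400000000) = 13.930941
Multiply: SWL = 10 * 13.930941 = 139.31

139.31 dB


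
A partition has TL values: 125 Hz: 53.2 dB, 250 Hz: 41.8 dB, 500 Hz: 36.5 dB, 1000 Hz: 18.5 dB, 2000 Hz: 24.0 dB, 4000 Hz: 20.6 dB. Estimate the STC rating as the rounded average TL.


Given TL values at each frequency:
  125 Hz: 53.2 dB
  250 Hz: 41.8 dB
  500 Hz: 36.5 dB
  1000 Hz: 18.5 dB
  2000 Hz: 24.0 dB
  4000 Hz: 20.6 dB
Formula: STC ~ round(average of TL values)
Sum = 53.2 + 41.8 + 36.5 + 18.5 + 24.0 + 20.6 = 194.6
Average = 194.6 / 6 = 32.43
Rounded: 32

32


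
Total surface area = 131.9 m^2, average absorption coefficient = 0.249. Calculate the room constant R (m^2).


Given values:
  S = 131.9 m^2, alpha = 0.249
Formula: R = S * alpha / (1 - alpha)
Numerator: 131.9 * 0.249 = 32.8431
Denominator: 1 - 0.249 = 0.751
R = 32.8431 / 0.751 = 43.73

43.73 m^2


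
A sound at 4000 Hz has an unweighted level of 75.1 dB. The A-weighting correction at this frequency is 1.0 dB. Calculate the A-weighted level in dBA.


Given values:
  SPL = 75.1 dB
  A-weighting at 4000 Hz = 1.0 dB
Formula: L_A = SPL + A_weight
L_A = 75.1 + (1.0)
L_A = 76.1

76.1 dBA


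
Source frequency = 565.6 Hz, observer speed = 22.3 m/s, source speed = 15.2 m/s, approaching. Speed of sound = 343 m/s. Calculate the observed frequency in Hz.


Given values:
  f_s = 565.6 Hz, v_o = 22.3 m/s, v_s = 15.2 m/s
  Direction: approaching
Formula: f_o = f_s * (c + v_o) / (c - v_s)
Numerator: c + v_o = 343 + 22.3 = 365.3
Denominator: c - v_s = 343 - 15.2 = 327.8
f_o = 565.6 * 365.3 / 327.8 = 630.3

630.3 Hz


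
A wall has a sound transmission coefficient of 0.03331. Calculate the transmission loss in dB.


Given values:
  tau = 0.03331
Formula: TL = 10 * log10(1 / tau)
Compute 1 / tau = 1 / 0.03331 = 30.021
Compute log10(30.021) = 1.477425
TL = 10 * 1.477425 = 14.77

14.77 dB


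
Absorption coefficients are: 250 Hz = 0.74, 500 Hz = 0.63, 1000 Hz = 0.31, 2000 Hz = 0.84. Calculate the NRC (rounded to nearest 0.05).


Given values:
  a_250 = 0.74, a_500 = 0.63
  a_1000 = 0.31, a_2000 = 0.84
Formula: NRC = (a250 + a500 + a1000 + a2000) / 4
Sum = 0.74 + 0.63 + 0.31 + 0.84 = 2.52
NRC = 2.52 / 4 = 0.63
Rounded to nearest 0.05: 0.65

0.65


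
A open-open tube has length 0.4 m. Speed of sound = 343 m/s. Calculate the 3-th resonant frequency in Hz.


Given values:
  Tube type: open-open, L = 0.4 m, c = 343 m/s, n = 3
Formula: f_n = n * c / (2 * L)
Compute 2 * L = 2 * 0.4 = 0.8
f = 3 * 343 / 0.8
f = 1286.25

1286.25 Hz


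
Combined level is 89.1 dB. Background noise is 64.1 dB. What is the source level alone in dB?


Given values:
  L_total = 89.1 dB, L_bg = 64.1 dB
Formula: L_source = 10 * log10(10^(L_total/10) - 10^(L_bg/10))
Convert to linear:
  10^(89.1/10) = 812830516.1641
  10^(64.1/10) = 2570395.7828
Difference: 812830516.1641 - 2570395.7828 = 810260120.3813
L_source = 10 * log10(810260120.3813) = 89.09

89.09 dB


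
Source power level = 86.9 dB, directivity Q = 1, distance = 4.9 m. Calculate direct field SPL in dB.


Given values:
  Lw = 86.9 dB, Q = 1, r = 4.9 m
Formula: SPL = Lw + 10 * log10(Q / (4 * pi * r^2))
Compute 4 * pi * r^2 = 4 * pi * 4.9^2 = 301.7186
Compute Q / denom = 1 / 301.7186 = 0.00331435
Compute 10 * log10(0.00331435) = -24.796
SPL = 86.9 + (-24.796) = 62.1

62.1 dB


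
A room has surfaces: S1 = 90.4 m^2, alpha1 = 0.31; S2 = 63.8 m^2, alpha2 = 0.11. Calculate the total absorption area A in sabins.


Given surfaces:
  Surface 1: 90.4 * 0.31 = 28.024
  Surface 2: 63.8 * 0.11 = 7.018
Formula: A = sum(Si * alpha_i)
A = 28.024 + 7.018
A = 35.04

35.04 sabins


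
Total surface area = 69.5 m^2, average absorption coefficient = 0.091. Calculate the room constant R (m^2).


Given values:
  S = 69.5 m^2, alpha = 0.091
Formula: R = S * alpha / (1 - alpha)
Numerator: 69.5 * 0.091 = 6.3245
Denominator: 1 - 0.091 = 0.909
R = 6.3245 / 0.909 = 6.96

6.96 m^2


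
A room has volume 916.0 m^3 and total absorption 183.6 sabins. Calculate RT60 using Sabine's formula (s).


Given values:
  V = 916.0 m^3
  A = 183.6 sabins
Formula: RT60 = 0.161 * V / A
Numerator: 0.161 * 916.0 = 147.476
RT60 = 147.476 / 183.6 = 0.803

0.803 s


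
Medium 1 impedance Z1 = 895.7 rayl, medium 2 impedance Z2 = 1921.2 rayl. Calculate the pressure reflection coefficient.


Given values:
  Z1 = 895.7 rayl, Z2 = 1921.2 rayl
Formula: R = (Z2 - Z1) / (Z2 + Z1)
Numerator: Z2 - Z1 = 1921.2 - 895.7 = 1025.5
Denominator: Z2 + Z1 = 1921.2 + 895.7 = 2816.9
R = 1025.5 / 2816.9 = 0.3641

0.3641


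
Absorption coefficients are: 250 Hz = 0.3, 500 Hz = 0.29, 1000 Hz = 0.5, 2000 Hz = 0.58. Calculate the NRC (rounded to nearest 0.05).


Given values:
  a_250 = 0.3, a_500 = 0.29
  a_1000 = 0.5, a_2000 = 0.58
Formula: NRC = (a250 + a500 + a1000 + a2000) / 4
Sum = 0.3 + 0.29 + 0.5 + 0.58 = 1.67
NRC = 1.67 / 4 = 0.4175
Rounded to nearest 0.05: 0.4

0.4


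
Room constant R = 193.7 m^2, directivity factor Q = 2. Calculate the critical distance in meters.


Given values:
  R = 193.7 m^2, Q = 2
Formula: d_c = 0.141 * sqrt(Q * R)
Compute Q * R = 2 * 193.7 = 387.4
Compute sqrt(387.4) = 19.6825
d_c = 0.141 * 19.6825 = 2.775

2.775 m


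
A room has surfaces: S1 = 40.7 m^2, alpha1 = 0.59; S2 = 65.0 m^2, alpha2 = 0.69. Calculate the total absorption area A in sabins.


Given surfaces:
  Surface 1: 40.7 * 0.59 = 24.013
  Surface 2: 65.0 * 0.69 = 44.85
Formula: A = sum(Si * alpha_i)
A = 24.013 + 44.85
A = 68.86

68.86 sabins


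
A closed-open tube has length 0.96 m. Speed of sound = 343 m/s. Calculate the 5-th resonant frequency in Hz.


Given values:
  Tube type: closed-open, L = 0.96 m, c = 343 m/s, n = 5
Formula: f_n = (2n - 1) * c / (4 * L)
Compute 2n - 1 = 2*5 - 1 = 9
Compute 4 * L = 4 * 0.96 = 3.84
f = 9 * 343 / 3.84
f = 803.91

803.91 Hz


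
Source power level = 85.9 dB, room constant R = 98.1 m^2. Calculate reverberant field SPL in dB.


Given values:
  Lw = 85.9 dB, R = 98.1 m^2
Formula: SPL = Lw + 10 * log10(4 / R)
Compute 4 / R = 4 / 98.1 = 0.040775
Compute 10 * log10(0.040775) = -13.8961
SPL = 85.9 + (-13.8961) = 72.0

72.0 dB


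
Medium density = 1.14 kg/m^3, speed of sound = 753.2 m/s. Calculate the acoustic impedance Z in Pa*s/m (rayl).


Given values:
  rho = 1.14 kg/m^3
  c = 753.2 m/s
Formula: Z = rho * c
Z = 1.14 * 753.2
Z = 858.65

858.65 rayl


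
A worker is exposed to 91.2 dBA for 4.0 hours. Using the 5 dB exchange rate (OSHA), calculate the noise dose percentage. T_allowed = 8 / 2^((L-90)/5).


Given values:
  L = 91.2 dBA, T = 4.0 hours
Formula: T_allowed = 8 / 2^((L - 90) / 5)
Compute exponent: (91.2 - 90) / 5 = 0.24
Compute 2^(0.24) = 1.180993
T_allowed = 8 / 1.180993 = 6.773961 hours
Dose = (T / T_allowed) * 100
Dose = (4.0 / 6.773961) * 100 = 59.05

59.05 %


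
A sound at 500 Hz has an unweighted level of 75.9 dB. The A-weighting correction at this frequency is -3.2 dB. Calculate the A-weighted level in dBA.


Given values:
  SPL = 75.9 dB
  A-weighting at 500 Hz = -3.2 dB
Formula: L_A = SPL + A_weight
L_A = 75.9 + (-3.2)
L_A = 72.7

72.7 dBA


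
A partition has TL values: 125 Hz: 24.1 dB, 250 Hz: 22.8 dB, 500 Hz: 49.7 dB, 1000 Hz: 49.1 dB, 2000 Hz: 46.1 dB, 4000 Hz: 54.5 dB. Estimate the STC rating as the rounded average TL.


Given TL values at each frequency:
  125 Hz: 24.1 dB
  250 Hz: 22.8 dB
  500 Hz: 49.7 dB
  1000 Hz: 49.1 dB
  2000 Hz: 46.1 dB
  4000 Hz: 54.5 dB
Formula: STC ~ round(average of TL values)
Sum = 24.1 + 22.8 + 49.7 + 49.1 + 46.1 + 54.5 = 246.3
Average = 246.3 / 6 = 41.05
Rounded: 41

41


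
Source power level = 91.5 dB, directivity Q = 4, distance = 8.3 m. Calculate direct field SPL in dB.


Given values:
  Lw = 91.5 dB, Q = 4, r = 8.3 m
Formula: SPL = Lw + 10 * log10(Q / (4 * pi * r^2))
Compute 4 * pi * r^2 = 4 * pi * 8.3^2 = 865.6973
Compute Q / denom = 4 / 865.6973 = 0.00462055
Compute 10 * log10(0.00462055) = -23.3531
SPL = 91.5 + (-23.3531) = 68.15

68.15 dB


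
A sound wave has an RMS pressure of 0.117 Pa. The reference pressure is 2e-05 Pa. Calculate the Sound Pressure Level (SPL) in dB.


Given values:
  p = 0.117 Pa
  p_ref = 2e-05 Pa
Formula: SPL = 20 * log10(p / p_ref)
Compute ratio: p / p_ref = 0.117 / 2e-05 = 5850
Compute log10: log10(5850) = 3.767156
Multiply: SPL = 20 * 3.767156 = 75.34

75.34 dB


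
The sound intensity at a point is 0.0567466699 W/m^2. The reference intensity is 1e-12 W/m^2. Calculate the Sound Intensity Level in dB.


Given values:
  I = 0.0567466699 W/m^2
  I_ref = 1e-12 W/m^2
Formula: SIL = 10 * log10(I / I_ref)
Compute ratio: I / I_ref = 56746669900
Compute log10: log10(56746669900) = 10.75394
Multiply: SIL = 10 * 10.75394 = 107.54

107.54 dB
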